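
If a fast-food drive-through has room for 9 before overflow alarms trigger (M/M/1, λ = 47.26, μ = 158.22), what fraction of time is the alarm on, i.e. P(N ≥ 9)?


ρ = 47.26/158.22 = 0.2987
P(N ≥ n) = ρ^n = 0.2987^9 = 0.00001893

Final: 0.00001893


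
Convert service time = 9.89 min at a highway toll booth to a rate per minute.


μ = 1/(service time) in consistent units.
1 minute = 1 min, so μ = 1/9.89 = 0.1011 per minute

Final: 0.1011 /min


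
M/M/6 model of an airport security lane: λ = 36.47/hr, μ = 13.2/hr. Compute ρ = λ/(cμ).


ρ = λ/(cμ) = 36.47/(6·13.2) = 36.47/79.20 = 0.4605

Final: 0.4605


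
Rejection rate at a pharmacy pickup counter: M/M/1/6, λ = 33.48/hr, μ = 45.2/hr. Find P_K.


ρ = λ/μ = 33.48/45.2 = 0.7407
P_K = (1−ρ)ρ^K/(1−ρ^(K+1)) = (0.2593·0.165151)/(1 − 0.122329)
= 0.042822/0.877671 = 0.048791

Final: 0.048791


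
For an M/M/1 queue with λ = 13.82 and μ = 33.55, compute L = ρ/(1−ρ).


ρ = λ/μ = 13.82/33.55 = 0.4119
L = ρ/(1−ρ) = 0.4119/(1 − 0.4119) = 0.4119/0.5881 = 0.7005

Final: 0.7005


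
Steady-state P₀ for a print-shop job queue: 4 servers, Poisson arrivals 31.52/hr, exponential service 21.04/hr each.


a = λ/μ = 31.52/21.04 = 1.4981; ρ = a/c = 0.3745
Σ_{k=0}^{3} a^k/k! (terms k=0..3) = 1.00000 + 1.49810 + 1.12215 + 0.56036 = 4.18061
Tail: a^4/(4!(1−ρ)) = 5.03688/(24·0.6255) = 0.33554
P₀ = 1/(4.18061 + 0.33554) = 1/4.51615 = 0.221428

Final: 0.221428


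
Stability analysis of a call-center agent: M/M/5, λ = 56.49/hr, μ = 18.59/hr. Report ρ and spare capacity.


Total capacity cμ = 5·18.59 = 92.95/hr
ρ = λ/(cμ) = 56.49/92.95 = 0.6077
Stable ⇔ ρ < 1: YES
Spare capacity = cμ − λ = 92.95 − 56.49 = 36.46/hr

Final: ρ = 0.6077; stable; margin = 36.46/hr


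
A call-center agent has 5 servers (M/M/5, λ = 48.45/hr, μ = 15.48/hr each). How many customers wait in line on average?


a = λ/μ = 3.1298; ρ = a/5 = 0.6260
P₀ = 0.040278
Lq = P₀·a^c·ρ / (c!·(1−ρ)²) = 0.040278·300.34066·0.6260/(120·0.13990)
= 0.45106

Final: 0.45106


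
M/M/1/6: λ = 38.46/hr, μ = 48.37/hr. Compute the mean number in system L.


ρ = 38.46/48.37 = 0.7951
L = ρ[1 − (K+1)ρ^K + Kρ^(K+1)] / [(1−ρ)(1−ρ^(K+1))]
Numerator: 0.7951·(1 − 7·0.252696 + 6·0.200924) = 0.347206
Denominator: (0.2049)·(0.799076) = 0.163714
L = 0.347206/0.163714 = 2.1208

Final: 2.1208


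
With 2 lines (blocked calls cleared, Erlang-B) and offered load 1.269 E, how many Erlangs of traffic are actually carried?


B(2,1.269) = 0.261917 (Erlang-B)
Carried load = a(1 − B) = 1.269·(1 − 0.261917) = 1.269·0.738083 = 0.9366 E

Final: 0.9366 Erlangs


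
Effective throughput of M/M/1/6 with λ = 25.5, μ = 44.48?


ρ = 0.5733; P_K = (1−ρ)ρ^6/(1−ρ^7) = 0.015464
λ_eff = λ(1 − P_K) = 25.5·(1 − 0.015464) = 25.5·0.984536 = 25.1057 /hr

Final: 25.1057 /hr


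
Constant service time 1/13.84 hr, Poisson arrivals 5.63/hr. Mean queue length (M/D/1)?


ρ = 5.63/13.84 = 0.4068
M/D/1: Lq = ρ²/(2(1−ρ)) = 0.1655/(2·0.5932) = 0.13948

Final: 0.13948


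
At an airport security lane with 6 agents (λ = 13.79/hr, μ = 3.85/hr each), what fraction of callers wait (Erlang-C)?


a = λ/μ = 3.5818; ρ = a/6 = 0.5970
P₀ = 0.026523 (from M/M/c formula)
C(c,a) = [a^c/(c!(1−ρ))]·P₀ = [2111.64652/(720·0.4030)]·0.026523
= 7.27698·0.026523 = 0.193007

Final: 0.193007


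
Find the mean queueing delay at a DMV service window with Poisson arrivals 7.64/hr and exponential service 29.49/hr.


ρ = 7.64/29.49 = 0.2591
Wq = ρ/(μ−λ) = 0.2591/(29.49 − 7.64) = 0.2591/21.85 = 0.01186 hr

Final: 0.01186 hr


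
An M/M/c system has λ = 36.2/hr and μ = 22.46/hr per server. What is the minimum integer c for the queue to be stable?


Stability requires cμ > λ ⇔ c > λ/μ.
λ/μ = 36.2/22.46 = 1.6118
Minimum integer c = ⌊1.6118⌋ + 1 = 2
Check: 2·22.46 = 44.92 > 36.2, while 1·22.46 = 22.46 ≤ 36.2

Final: 2 servers


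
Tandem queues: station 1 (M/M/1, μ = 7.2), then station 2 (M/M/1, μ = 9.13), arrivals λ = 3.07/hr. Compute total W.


Each node sees arrival rate λ = 3.07/hr (tandem ⇒ throughput preserved).
W₁ = 1/(μ₁−λ) = 1/(7.2−3.07) = 0.24213 hr
W₂ = 1/(μ₂−λ) = 1/(9.13−3.07) = 0.16502 hr
W_total = W₁ + W₂ = 0.24213 + 0.16502 = 0.40715 hr

Final: 0.40715 hr


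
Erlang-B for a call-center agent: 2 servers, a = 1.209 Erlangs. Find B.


B(c,a) = (a^c/c!) / Σ_{k=0}^{c} a^k/k!
a^2/2! = 0.730841
Σ terms (k=0..2): 1.00000 + 1.20900 + 0.73084 = 2.939841
B = 0.730841/2.939841 = 0.248599

Final: 0.248599


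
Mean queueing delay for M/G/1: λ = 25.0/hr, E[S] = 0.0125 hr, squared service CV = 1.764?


ρ = λ·E[S] = 25.0·0.0125 = 0.3125
E[S²] = E[S]²(1+C_s²) = 0.0125²·(1+1.764) = 0.0004319
Wq = λ·E[S²]/(2(1−ρ)) = 25.0·0.0004319/(2·0.6875) = 0.007852 hr

Final: 0.007852 hr


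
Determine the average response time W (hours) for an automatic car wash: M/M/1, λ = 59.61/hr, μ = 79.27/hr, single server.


W = 1/(μ−λ) = 1/(79.27 − 59.61) = 1/19.66 = 0.05086 hr

Final: 0.05086 hr


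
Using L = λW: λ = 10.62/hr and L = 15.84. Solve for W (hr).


W = L/λ = 15.84/10.62 = 1.4915 hr

Final: 1.4915 hr


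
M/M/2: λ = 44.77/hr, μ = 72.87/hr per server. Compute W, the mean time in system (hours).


a = 0.6144; ρ = 0.3072; P₀ = 0.529998
Lq = P₀·a^c·ρ/(c!(1−ρ)²) = 0.06402
Wq = Lq/λ = 0.06402/44.77 = 0.001430 hr
W = Wq + 1/μ = 0.001430 + 0.01372 = 0.01515 hr

Final: 0.01515 hr


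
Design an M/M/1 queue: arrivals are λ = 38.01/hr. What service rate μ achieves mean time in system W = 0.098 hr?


W = 1/(μ−λ) ⇒ μ − λ = 1/W = 1/0.098 = 10.2041
μ = λ + 1/W = 38.01 + 10.2041 = 48.2141 per hr

Final: 48.2141 /hr


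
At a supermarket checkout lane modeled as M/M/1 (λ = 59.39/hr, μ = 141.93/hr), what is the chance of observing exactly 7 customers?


ρ = 59.39/141.93 = 0.4184
P_n = (1−ρ)·ρ^n = (1 − 0.4184)·0.4184^7 = 0.5816·0.002246 = 0.001306

Final: 0.001306


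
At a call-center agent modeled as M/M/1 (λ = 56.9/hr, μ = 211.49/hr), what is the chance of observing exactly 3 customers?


ρ = 56.9/211.49 = 0.2690
P_n = (1−ρ)·ρ^n = (1 − 0.2690)·0.2690^3 = 0.7310·0.019475 = 0.014235

Final: 0.014235


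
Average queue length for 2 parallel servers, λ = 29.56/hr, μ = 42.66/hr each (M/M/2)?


a = λ/μ = 0.6929; ρ = a/2 = 0.3465
P₀ = 0.485376
Lq = P₀·a^c·ρ / (c!·(1−ρ)²) = 0.485376·0.48014·0.3465/(2·0.42711)
= 0.09452

Final: 0.09452


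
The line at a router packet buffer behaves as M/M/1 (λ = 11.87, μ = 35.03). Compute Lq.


ρ = 11.87/35.03 = 0.3389
Lq = ρ²/(1−ρ) = 0.1148/0.6611 = 0.1737

Final: 0.1737


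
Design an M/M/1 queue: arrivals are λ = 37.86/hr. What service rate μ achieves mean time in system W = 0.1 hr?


W = 1/(μ−λ) ⇒ μ − λ = 1/W = 1/0.1 = 10.0000
μ = λ + 1/W = 37.86 + 10.0000 = 47.8600 per hr

Final: 47.8600 /hr


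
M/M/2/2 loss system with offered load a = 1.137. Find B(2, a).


B(c,a) = (a^c/c!) / Σ_{k=0}^{c} a^k/k!
a^2/2! = 0.646385
Σ terms (k=0..2): 1.00000 + 1.13700 + 0.64638 = 2.783384
B = 0.646385/2.783384 = 0.232230

Final: 0.232230


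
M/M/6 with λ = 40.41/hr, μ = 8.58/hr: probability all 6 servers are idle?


a = λ/μ = 40.41/8.58 = 4.7098; ρ = a/c = 0.7850
Σ_{k=0}^{5} a^k/k! (terms k=0..5) = 1.00000 + 4.70979 + 11.09106 + 17.41219 + 20.50194 + 19.31197 = 74.02696
Tail: a^6/(6!(1−ρ)) = 10914.63899/(720·0.2150) = 70.49654
P₀ = 1/(74.02696 + 70.49654) = 1/144.52349 = 0.006919

Final: 0.006919


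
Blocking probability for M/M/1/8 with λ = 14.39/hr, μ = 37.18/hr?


ρ = λ/μ = 14.39/37.18 = 0.3870
P_K = (1−ρ)ρ^K/(1−ρ^(K+1)) = (0.6130·0.0005035)/(1 − 0.0001949)
= 0.0003086/0.999805 = 0.0003087

Final: 0.0003087


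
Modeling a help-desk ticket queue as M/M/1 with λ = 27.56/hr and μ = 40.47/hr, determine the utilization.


ρ = λ/μ = 27.56/40.47 = 0.6810

Final: 0.6810


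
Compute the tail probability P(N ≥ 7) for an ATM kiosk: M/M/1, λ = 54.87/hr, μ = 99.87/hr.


ρ = 54.87/99.87 = 0.5494
P(N ≥ n) = ρ^n = 0.5494^7 = 0.015111

Final: 0.015111


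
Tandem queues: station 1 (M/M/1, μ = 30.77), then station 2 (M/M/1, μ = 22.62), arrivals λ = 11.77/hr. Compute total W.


Each node sees arrival rate λ = 11.77/hr (tandem ⇒ throughput preserved).
W₁ = 1/(μ₁−λ) = 1/(30.77−11.77) = 0.05263 hr
W₂ = 1/(μ₂−λ) = 1/(22.62−11.77) = 0.09217 hr
W_total = W₁ + W₂ = 0.05263 + 0.09217 = 0.14480 hr

Final: 0.14480 hr


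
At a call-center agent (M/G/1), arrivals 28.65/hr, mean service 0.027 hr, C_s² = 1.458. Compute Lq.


ρ = λ·E[S] = 28.65·0.027 = 0.7735
Lq = ρ²(1+C_s²)/(2(1−ρ)) = 0.5984·(1+1.458)/(2·0.2265)
= 0.5984·2.4580/0.4529 = 3.24755

Final: 3.24755


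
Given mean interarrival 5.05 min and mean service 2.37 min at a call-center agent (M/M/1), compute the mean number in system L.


λ = 60/5.05 = 11.8812 /hr
μ = 60/2.37 = 25.3165 /hr
ρ = λ/μ = 11.8812/25.3165 = 0.4693
L = ρ/(1−ρ) = 0.4693/0.5307 = 0.8843

Final: 0.8843


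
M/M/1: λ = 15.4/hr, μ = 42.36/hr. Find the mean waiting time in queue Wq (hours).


ρ = 15.4/42.36 = 0.3636
Wq = ρ/(μ−λ) = 0.3636/(42.36 − 15.4) = 0.3636/26.96 = 0.01348 hr

Final: 0.01348 hr


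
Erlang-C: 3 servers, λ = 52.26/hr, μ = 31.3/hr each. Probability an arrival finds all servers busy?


a = λ/μ = 1.6696; ρ = a/3 = 0.5565
P₀ = 0.172032 (from M/M/c formula)
C(c,a) = [a^c/(c!(1−ρ))]·P₀ = [4.65452/(6·0.4435)]·0.172032
= 1.74936·0.172032 = 0.300946

Final: 0.300946


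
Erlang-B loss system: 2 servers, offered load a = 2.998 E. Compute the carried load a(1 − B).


B(2,2.998) = 0.529204 (Erlang-B)
Carried load = a(1 − B) = 2.998·(1 − 0.529204) = 2.998·0.470796 = 1.4114 E

Final: 1.4114 Erlangs


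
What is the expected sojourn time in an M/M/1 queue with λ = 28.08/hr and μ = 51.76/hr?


W = 1/(μ−λ) = 1/(51.76 − 28.08) = 1/23.68 = 0.04223 hr

Final: 0.04223 hr


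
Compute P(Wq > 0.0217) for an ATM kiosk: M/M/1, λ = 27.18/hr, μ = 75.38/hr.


ρ = 27.18/75.38 = 0.3606
P(Wq > t) = ρ·e^{−(μ−λ)t} = 0.3606·e^{−1.0459}
= 0.3606·0.351361 = 0.126691

Final: 0.126691


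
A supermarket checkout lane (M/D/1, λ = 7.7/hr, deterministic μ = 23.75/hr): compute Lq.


ρ = 7.7/23.75 = 0.3242
M/D/1: Lq = ρ²/(2(1−ρ)) = 0.1051/(2·0.6758) = 0.07777

Final: 0.07777


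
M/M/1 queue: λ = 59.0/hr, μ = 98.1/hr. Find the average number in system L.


ρ = λ/μ = 59.0/98.1 = 0.6014
L = ρ/(1−ρ) = 0.6014/(1 − 0.6014) = 0.6014/0.3986 = 1.5090

Final: 1.5090


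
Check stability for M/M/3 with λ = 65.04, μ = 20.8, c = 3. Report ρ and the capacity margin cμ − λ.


Total capacity cμ = 3·20.8 = 62.40/hr
ρ = λ/(cμ) = 65.04/62.40 = 1.0423
Stable ⇔ ρ < 1: NO
Spare capacity = cμ − λ = 62.40 − 65.04 = -2.64/hr

Final: ρ = 1.0423; unstable; margin = -2.64/hr


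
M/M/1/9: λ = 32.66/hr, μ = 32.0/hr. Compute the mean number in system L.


ρ = 32.66/32.0 = 1.0206
L = ρ[1 − (K+1)ρ^K + Kρ^(K+1)] / [(1−ρ)(1−ρ^(K+1))]
Numerator: 1.0206·(1 − 10·1.201699 + 9·1.226484) = 0.021807
Denominator: (-0.02062)·(-0.226484) = 0.004671
L = 0.021807/0.004671 = 4.6683

Final: 4.6683


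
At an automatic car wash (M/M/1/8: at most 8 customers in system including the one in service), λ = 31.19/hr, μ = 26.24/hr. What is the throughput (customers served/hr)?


ρ = 1.1886; P_K = (1−ρ)ρ^8/(1−ρ^9) = 0.201178
λ_eff = λ(1 − P_K) = 31.19·(1 − 0.201178) = 31.19·0.798822 = 24.9153 /hr

Final: 24.9153 /hr


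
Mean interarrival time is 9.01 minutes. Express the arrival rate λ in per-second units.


λ = 1/(interarrival time) in consistent units.
1 second = 0.0166667 min, so λ = 0.0166667/9.01 = 0.001850 per second

Final: 0.001850 /sec


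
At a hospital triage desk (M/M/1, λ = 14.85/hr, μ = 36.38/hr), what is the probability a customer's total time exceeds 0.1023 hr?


W ~ Exponential(μ−λ) for M/M/1.
μ − λ = 36.38 − 14.85 = 21.5300
P(W > t) = e^{−(μ−λ)t} = e^{−2.2025} = 0.110524

Final: 0.110524


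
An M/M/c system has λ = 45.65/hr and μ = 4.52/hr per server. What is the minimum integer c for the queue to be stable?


Stability requires cμ > λ ⇔ c > λ/μ.
λ/μ = 45.65/4.52 = 10.0996
Minimum integer c = ⌊10.0996⌋ + 1 = 11
Check: 11·4.52 = 49.72 > 45.65, while 10·4.52 = 45.20 ≤ 45.65

Final: 11 servers


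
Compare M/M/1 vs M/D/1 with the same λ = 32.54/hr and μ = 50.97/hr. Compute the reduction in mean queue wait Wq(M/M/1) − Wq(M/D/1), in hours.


ρ = 32.54/50.97 = 0.6384
Wq(M/M/1) = ρ/(μ−λ) = 0.6384/18.43 = 0.03464 hr
Wq(M/D/1) = ρ/(2(μ−λ)) = 0.01732 hr
Savings = 0.03464 − 0.01732 = 0.01732 hr

Final: 0.01732 hr


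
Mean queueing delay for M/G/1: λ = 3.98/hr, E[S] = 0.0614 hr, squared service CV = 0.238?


ρ = λ·E[S] = 3.98·0.0614 = 0.2444
E[S²] = E[S]²(1+C_s²) = 0.0614²·(1+0.238) = 0.004667
Wq = λ·E[S²]/(2(1−ρ)) = 3.98·0.004667/(2·0.7556) = 0.01229 hr

Final: 0.01229 hr


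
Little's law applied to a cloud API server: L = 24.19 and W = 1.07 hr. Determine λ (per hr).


λ = L/W = 24.19/1.07 = 22.6075 /hr

Final: 22.6075 /hr


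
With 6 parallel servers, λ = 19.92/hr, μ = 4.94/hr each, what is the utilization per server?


ρ = λ/(cμ) = 19.92/(6·4.94) = 19.92/29.64 = 0.6721

Final: 0.6721


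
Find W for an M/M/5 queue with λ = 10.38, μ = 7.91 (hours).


a = 1.3123; ρ = 0.2625; P₀ = 0.269003
Lq = P₀·a^c·ρ/(c!(1−ρ)²) = 0.004209
Wq = Lq/λ = 0.004209/10.38 = 0.0004055 hr
W = Wq + 1/μ = 0.0004055 + 0.12642 = 0.12683 hr

Final: 0.12683 hr


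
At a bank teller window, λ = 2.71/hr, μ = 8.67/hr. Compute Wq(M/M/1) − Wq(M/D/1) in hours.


ρ = 2.71/8.67 = 0.3126
Wq(M/M/1) = ρ/(μ−λ) = 0.3126/5.96 = 0.05244 hr
Wq(M/D/1) = ρ/(2(μ−λ)) = 0.02622 hr
Savings = 0.05244 − 0.02622 = 0.02622 hr

Final: 0.02622 hr


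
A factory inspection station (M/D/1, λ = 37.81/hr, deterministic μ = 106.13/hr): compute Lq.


ρ = 37.81/106.13 = 0.3563
M/D/1: Lq = ρ²/(2(1−ρ)) = 0.1269/(2·0.6437) = 0.09858

Final: 0.09858


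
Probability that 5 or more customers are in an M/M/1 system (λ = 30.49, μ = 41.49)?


ρ = 30.49/41.49 = 0.7349
P(N ≥ n) = ρ^n = 0.7349^5 = 0.214324

Final: 0.214324


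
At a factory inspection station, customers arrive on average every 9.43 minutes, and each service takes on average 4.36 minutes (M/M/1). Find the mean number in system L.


λ = 60/9.43 = 6.3627 /hr
μ = 60/4.36 = 13.7615 /hr
ρ = λ/μ = 6.3627/13.7615 = 0.4624
L = ρ/(1−ρ) = 0.4624/0.5376 = 0.8600

Final: 0.8600


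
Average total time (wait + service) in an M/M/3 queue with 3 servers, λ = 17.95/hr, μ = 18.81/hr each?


a = 0.9543; ρ = 0.3181; P₀ = 0.381388
Lq = P₀·a^c·ρ/(c!(1−ρ)²) = 0.03779
Wq = Lq/λ = 0.03779/17.95 = 0.002105 hr
W = Wq + 1/μ = 0.002105 + 0.05316 = 0.05527 hr

Final: 0.05527 hr


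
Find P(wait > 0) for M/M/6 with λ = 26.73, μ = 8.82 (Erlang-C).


a = λ/μ = 3.0306; ρ = a/6 = 0.5051
P₀ = 0.047434 (from M/M/c formula)
C(c,a) = [a^c/(c!(1−ρ))]·P₀ = [774.78685/(720·0.4949)]·0.047434
= 2.17437·0.047434 = 0.103140

Final: 0.103140


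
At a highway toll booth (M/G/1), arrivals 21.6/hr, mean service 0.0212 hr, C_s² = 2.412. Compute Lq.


ρ = λ·E[S] = 21.6·0.0212 = 0.4579
Lq = ρ²(1+C_s²)/(2(1−ρ)) = 0.2097·(1+2.412)/(2·0.5421)
= 0.2097·3.4120/1.0842 = 0.65993

Final: 0.65993


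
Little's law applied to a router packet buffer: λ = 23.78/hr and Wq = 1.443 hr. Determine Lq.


Lq = λWq = 23.78·1.443 = 34.3145

Final: 34.3145


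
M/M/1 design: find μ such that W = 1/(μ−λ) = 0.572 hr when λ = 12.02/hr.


W = 1/(μ−λ) ⇒ μ − λ = 1/W = 1/0.572 = 1.7483
μ = λ + 1/W = 12.02 + 1.7483 = 13.7683 per hr

Final: 13.7683 /hr


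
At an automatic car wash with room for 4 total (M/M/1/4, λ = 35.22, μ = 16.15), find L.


ρ = 35.22/16.15 = 2.1808
L = ρ[1 − (K+1)ρ^K + Kρ^(K+1)] / [(1−ρ)(1−ρ^(K+1))]
Numerator: 2.1808·(1 − 5·22.618682 + 4·49.326934) = 185.835824
Denominator: (-1.1808)·(-48.326934) = 57.064683
L = 185.835824/57.064683 = 3.2566

Final: 3.2566


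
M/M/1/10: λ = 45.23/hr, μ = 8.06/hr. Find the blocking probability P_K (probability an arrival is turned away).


ρ = λ/μ = 45.23/8.06 = 5.6117
P_K = (1−ρ)ρ^K/(1−ρ^(K+1)) = (-4.6117·30968164.083532)/(1 − 173782886.041954)
= -142814721.958422/-173782885.041954 = 0.821800

Final: 0.821800


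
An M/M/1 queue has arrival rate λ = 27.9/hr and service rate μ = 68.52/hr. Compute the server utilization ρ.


ρ = λ/μ = 27.9/68.52 = 0.4072

Final: 0.4072


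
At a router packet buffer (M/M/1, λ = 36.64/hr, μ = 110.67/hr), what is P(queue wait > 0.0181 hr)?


ρ = 36.64/110.67 = 0.3311
P(Wq > t) = ρ·e^{−(μ−λ)t} = 0.3311·e^{−1.3399}
= 0.3311·0.261861 = 0.086695

Final: 0.086695


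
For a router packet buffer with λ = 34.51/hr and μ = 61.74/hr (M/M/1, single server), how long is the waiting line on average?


ρ = 34.51/61.74 = 0.5590
Lq = ρ²/(1−ρ) = 0.3124/0.4410 = 0.7084

Final: 0.7084


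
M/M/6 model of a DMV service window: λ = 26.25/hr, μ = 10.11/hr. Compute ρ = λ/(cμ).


ρ = λ/(cμ) = 26.25/(6·10.11) = 26.25/60.66 = 0.4327

Final: 0.4327


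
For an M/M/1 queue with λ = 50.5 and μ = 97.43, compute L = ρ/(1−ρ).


ρ = λ/μ = 50.5/97.43 = 0.5183
L = ρ/(1−ρ) = 0.5183/(1 − 0.5183) = 0.5183/0.4817 = 1.0761

Final: 1.0761


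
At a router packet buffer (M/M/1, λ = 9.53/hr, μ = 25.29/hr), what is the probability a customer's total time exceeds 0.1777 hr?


W ~ Exponential(μ−λ) for M/M/1.
μ − λ = 25.29 − 9.53 = 15.7600
P(W > t) = e^{−(μ−λ)t} = e^{−2.8006} = 0.060777

Final: 0.060777


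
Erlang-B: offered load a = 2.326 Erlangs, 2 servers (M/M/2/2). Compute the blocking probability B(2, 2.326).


B(c,a) = (a^c/c!) / Σ_{k=0}^{c} a^k/k!
a^2/2! = 2.705138
Σ terms (k=0..2): 1.00000 + 2.32600 + 2.70514 = 6.031138
B = 2.705138/6.031138 = 0.448529

Final: 0.448529


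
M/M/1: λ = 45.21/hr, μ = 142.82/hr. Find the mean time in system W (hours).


W = 1/(μ−λ) = 1/(142.82 − 45.21) = 1/97.61 = 0.01024 hr

Final: 0.01024 hr


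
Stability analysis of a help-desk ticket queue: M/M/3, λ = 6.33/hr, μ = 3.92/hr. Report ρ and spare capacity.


Total capacity cμ = 3·3.92 = 11.76/hr
ρ = λ/(cμ) = 6.33/11.76 = 0.5383
Stable ⇔ ρ < 1: YES
Spare capacity = cμ − λ = 11.76 − 6.33 = 5.43/hr

Final: ρ = 0.5383; stable; margin = 5.43/hr


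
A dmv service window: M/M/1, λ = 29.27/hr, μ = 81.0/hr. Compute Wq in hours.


ρ = 29.27/81.0 = 0.3614
Wq = ρ/(μ−λ) = 0.3614/(81.0 − 29.27) = 0.3614/51.73 = 0.006985 hr

Final: 0.006985 hr


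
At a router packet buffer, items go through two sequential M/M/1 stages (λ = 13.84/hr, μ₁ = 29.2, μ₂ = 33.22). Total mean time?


Each node sees arrival rate λ = 13.84/hr (tandem ⇒ throughput preserved).
W₁ = 1/(μ₁−λ) = 1/(29.2−13.84) = 0.06510 hr
W₂ = 1/(μ₂−λ) = 1/(33.22−13.84) = 0.05160 hr
W_total = W₁ + W₂ = 0.06510 + 0.05160 = 0.11670 hr

Final: 0.11670 hr


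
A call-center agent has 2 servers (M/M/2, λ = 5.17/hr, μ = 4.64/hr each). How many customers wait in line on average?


a = λ/μ = 1.1142; ρ = a/2 = 0.5571
P₀ = 0.284429
Lq = P₀·a^c·ρ / (c!·(1−ρ)²) = 0.284429·1.24150·0.5571/(2·0.19615)
= 0.50147

Final: 0.50147


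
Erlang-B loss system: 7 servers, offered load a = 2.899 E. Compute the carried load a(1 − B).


B(7,2.899) = 0.018993 (Erlang-B)
Carried load = a(1 − B) = 2.899·(1 − 0.018993) = 2.899·0.981007 = 2.8439 E

Final: 2.8439 Erlangs


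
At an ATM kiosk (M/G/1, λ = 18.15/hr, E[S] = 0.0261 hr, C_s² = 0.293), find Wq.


ρ = λ·E[S] = 18.15·0.0261 = 0.4737
E[S²] = E[S]²(1+C_s²) = 0.0261²·(1+0.293) = 0.0008808
Wq = λ·E[S²]/(2(1−ρ)) = 18.15·0.0008808/(2·0.5263) = 0.01519 hr

Final: 0.01519 hr


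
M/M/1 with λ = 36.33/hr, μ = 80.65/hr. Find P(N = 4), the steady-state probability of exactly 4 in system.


ρ = 36.33/80.65 = 0.4505
P_n = (1−ρ)·ρ^n = (1 − 0.4505)·0.4505^4 = 0.5495·0.041176 = 0.022628

Final: 0.022628


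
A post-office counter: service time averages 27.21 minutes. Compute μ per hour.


μ = 1/(service time) in consistent units.
1 hour = 60 min, so μ = 60/27.21 = 2.2051 per hour

Final: 2.2051 /hr


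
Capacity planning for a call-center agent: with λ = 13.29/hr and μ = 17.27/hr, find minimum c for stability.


Stability requires cμ > λ ⇔ c > λ/μ.
λ/μ = 13.29/17.27 = 0.7695
Minimum integer c = ⌊0.7695⌋ + 1 = 1
Check: 1·17.27 = 17.27 > 13.29, while 0·17.27 = 0.00 ≤ 13.29

Final: 1 servers


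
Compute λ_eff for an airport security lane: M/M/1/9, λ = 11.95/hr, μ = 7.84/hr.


ρ = 1.5242; P_K = (1−ρ)ρ^9/(1−ρ^10) = 0.349090
λ_eff = λ(1 − P_K) = 11.95·(1 − 0.349090) = 11.95·0.650910 = 7.7784 /hr

Final: 7.7784 /hr


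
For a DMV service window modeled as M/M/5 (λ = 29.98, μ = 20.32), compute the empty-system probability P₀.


a = λ/μ = 29.98/20.32 = 1.4754; ρ = a/c = 0.2951
Σ_{k=0}^{4} a^k/k! (terms k=0..4) = 1.00000 + 1.47539 + 1.08839 + 0.53527 + 0.19743 = 4.29649
Tail: a^5/(5!(1−ρ)) = 6.99101/(120·0.7049) = 0.08265
P₀ = 1/(4.29649 + 0.08265) = 1/4.37914 = 0.228356

Final: 0.228356


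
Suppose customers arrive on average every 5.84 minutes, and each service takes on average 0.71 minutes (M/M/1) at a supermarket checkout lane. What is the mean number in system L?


λ = 60/5.84 = 10.2740 /hr
μ = 60/0.71 = 84.5070 /hr
ρ = λ/μ = 10.2740/84.5070 = 0.1216
L = ρ/(1−ρ) = 0.1216/0.8784 = 0.1384

Final: 0.1384


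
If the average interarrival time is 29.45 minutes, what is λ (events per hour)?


λ = 1/(interarrival time) in consistent units.
1 hour = 60 min, so λ = 60/29.45 = 2.0374 per hour

Final: 2.0374 /hr


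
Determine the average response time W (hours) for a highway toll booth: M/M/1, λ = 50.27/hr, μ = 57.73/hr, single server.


W = 1/(μ−λ) = 1/(57.73 − 50.27) = 1/7.46 = 0.1340 hr

Final: 0.1340 hr


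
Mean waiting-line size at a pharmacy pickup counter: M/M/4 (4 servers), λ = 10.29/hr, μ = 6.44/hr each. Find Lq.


a = λ/μ = 1.5978; ρ = a/4 = 0.3995
P₀ = 0.199741
Lq = P₀·a^c·ρ / (c!·(1−ρ)²) = 0.199741·6.51806·0.3995/(24·0.36065)
= 0.06008

Final: 0.06008


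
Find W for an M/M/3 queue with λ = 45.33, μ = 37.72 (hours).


a = 1.2017; ρ = 0.4006; P₀ = 0.293563
Lq = P₀·a^c·ρ/(c!(1−ρ)²) = 0.09467
Wq = Lq/λ = 0.09467/45.33 = 0.002089 hr
W = Wq + 1/μ = 0.002089 + 0.02651 = 0.02860 hr

Final: 0.02860 hr


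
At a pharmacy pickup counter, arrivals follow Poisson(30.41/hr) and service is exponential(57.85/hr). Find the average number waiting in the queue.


ρ = 30.41/57.85 = 0.5257
Lq = ρ²/(1−ρ) = 0.2763/0.4743 = 0.5826

Final: 0.5826


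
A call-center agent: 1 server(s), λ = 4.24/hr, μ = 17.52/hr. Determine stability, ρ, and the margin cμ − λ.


Total capacity cμ = 1·17.52 = 17.52/hr
ρ = λ/(cμ) = 4.24/17.52 = 0.2420
Stable ⇔ ρ < 1: YES
Spare capacity = cμ − λ = 17.52 − 4.24 = 13.28/hr

Final: ρ = 0.2420; stable; margin = 13.28/hr


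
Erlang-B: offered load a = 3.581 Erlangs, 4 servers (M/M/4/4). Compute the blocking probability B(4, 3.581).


B(c,a) = (a^c/c!) / Σ_{k=0}^{c} a^k/k!
a^4/4! = 6.851822
Σ terms (k=0..4): 1.00000 + 3.58100 + 6.41178 + 7.65353 + 6.85182 = 25.498131
B = 6.851822/25.498131 = 0.268719

Final: 0.268719


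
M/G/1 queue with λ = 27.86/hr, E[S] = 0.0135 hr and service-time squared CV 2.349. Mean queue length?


ρ = λ·E[S] = 27.86·0.0135 = 0.3761
Lq = ρ²(1+C_s²)/(2(1−ρ)) = 0.1415·(1+2.349)/(2·0.6239)
= 0.1415·3.3490/1.2478 = 0.37967

Final: 0.37967


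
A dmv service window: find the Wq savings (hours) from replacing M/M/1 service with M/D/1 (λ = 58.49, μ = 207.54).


ρ = 58.49/207.54 = 0.2818
Wq(M/M/1) = ρ/(μ−λ) = 0.2818/149.05 = 0.001891 hr
Wq(M/D/1) = ρ/(2(μ−λ)) = 0.0009454 hr
Savings = 0.001891 − 0.0009454 = 0.0009454 hr

Final: 0.0009454 hr


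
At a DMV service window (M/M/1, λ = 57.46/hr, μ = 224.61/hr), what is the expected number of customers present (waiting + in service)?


ρ = λ/μ = 57.46/224.61 = 0.2558
L = ρ/(1−ρ) = 0.2558/(1 − 0.2558) = 0.2558/0.7442 = 0.3438

Final: 0.3438


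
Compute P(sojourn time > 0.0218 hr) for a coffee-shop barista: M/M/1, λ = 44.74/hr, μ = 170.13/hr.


W ~ Exponential(μ−λ) for M/M/1.
μ − λ = 170.13 − 44.74 = 125.3900
P(W > t) = e^{−(μ−λ)t} = e^{−2.7335} = 0.064991

Final: 0.064991


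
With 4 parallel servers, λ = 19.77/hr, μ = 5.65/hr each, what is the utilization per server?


ρ = λ/(cμ) = 19.77/(4·5.65) = 19.77/22.60 = 0.8748

Final: 0.8748


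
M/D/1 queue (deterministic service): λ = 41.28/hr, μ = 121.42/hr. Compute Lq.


ρ = 41.28/121.42 = 0.3400
M/D/1: Lq = ρ²/(2(1−ρ)) = 0.1156/(2·0.6600) = 0.08756

Final: 0.08756


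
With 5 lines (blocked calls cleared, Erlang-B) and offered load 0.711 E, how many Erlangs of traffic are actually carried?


B(5,0.711) = 0.0007437 (Erlang-B)
Carried load = a(1 − B) = 0.711·(1 − 0.0007437) = 0.711·0.999256 = 0.7105 E

Final: 0.7105 Erlangs


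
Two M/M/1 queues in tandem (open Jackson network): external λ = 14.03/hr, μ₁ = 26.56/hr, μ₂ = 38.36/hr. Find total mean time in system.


Each node sees arrival rate λ = 14.03/hr (tandem ⇒ throughput preserved).
W₁ = 1/(μ₁−λ) = 1/(26.56−14.03) = 0.07981 hr
W₂ = 1/(μ₂−λ) = 1/(38.36−14.03) = 0.04110 hr
W_total = W₁ + W₂ = 0.07981 + 0.04110 = 0.12091 hr

Final: 0.12091 hr


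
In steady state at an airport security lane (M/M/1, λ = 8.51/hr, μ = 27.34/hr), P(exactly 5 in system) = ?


ρ = 8.51/27.34 = 0.3113
P_n = (1−ρ)·ρ^n = (1 − 0.3113)·0.3113^5 = 0.6887·0.002922 = 0.002012

Final: 0.002012


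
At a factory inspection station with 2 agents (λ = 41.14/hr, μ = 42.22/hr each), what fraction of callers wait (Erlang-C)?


a = λ/μ = 0.9744; ρ = a/2 = 0.4872
P₀ = 0.344800 (from M/M/c formula)
C(c,a) = [a^c/(c!(1−ρ))]·P₀ = [0.94949/(2·0.5128)]·0.344800
= 0.92581·0.344800 = 0.319220

Final: 0.319220


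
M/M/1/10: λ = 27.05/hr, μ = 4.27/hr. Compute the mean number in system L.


ρ = 27.05/4.27 = 6.3349
L = ρ[1 − (K+1)ρ^K + Kρ^(K+1)] / [(1−ρ)(1−ρ^(K+1))]
Numerator: 6.3349·(1 − 11·104086389.495696 + 10·659376308.163599) = 34517654845.634506
Denominator: (-5.3349)·(-659376307.163599) = 3517703109.411427
L = 34517654845.634506/3517703109.411427 = 9.8126

Final: 9.8126


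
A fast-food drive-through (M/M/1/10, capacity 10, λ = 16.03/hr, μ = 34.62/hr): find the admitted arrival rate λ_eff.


ρ = 0.4630; P_K = (1−ρ)ρ^10/(1−ρ^11) = 0.0002433
λ_eff = λ(1 − P_K) = 16.03·(1 − 0.0002433) = 16.03·0.999757 = 16.0261 /hr

Final: 16.0261 /hr


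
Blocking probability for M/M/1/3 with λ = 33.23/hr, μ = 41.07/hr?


ρ = λ/μ = 33.23/41.07 = 0.8091
P_K = (1−ρ)ρ^K/(1−ρ^(K+1)) = (0.1909·0.529684)/(1 − 0.428571)
= 0.101113/0.571429 = 0.176948

Final: 0.176948


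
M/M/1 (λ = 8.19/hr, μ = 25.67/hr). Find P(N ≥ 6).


ρ = 8.19/25.67 = 0.3190
P(N ≥ n) = ρ^n = 0.3190^6 = 0.001055

Final: 0.001055


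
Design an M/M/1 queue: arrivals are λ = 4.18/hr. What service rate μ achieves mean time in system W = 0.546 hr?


W = 1/(μ−λ) ⇒ μ − λ = 1/W = 1/0.546 = 1.8315
μ = λ + 1/W = 4.18 + 1.8315 = 6.0115 per hr

Final: 6.0115 /hr


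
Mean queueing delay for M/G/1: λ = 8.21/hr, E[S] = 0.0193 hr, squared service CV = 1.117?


ρ = λ·E[S] = 8.21·0.0193 = 0.1585
E[S²] = E[S]²(1+C_s²) = 0.0193²·(1+1.117) = 0.0007886
Wq = λ·E[S²]/(2(1−ρ)) = 8.21·0.0007886/(2·0.8415) = 0.003847 hr

Final: 0.003847 hr


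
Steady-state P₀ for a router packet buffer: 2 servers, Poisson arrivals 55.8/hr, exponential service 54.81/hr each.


a = λ/μ = 55.8/54.81 = 1.0181; ρ = a/c = 0.5090
Σ_{k=0}^{1} a^k/k! (terms k=0..1) = 1.00000 + 1.01806 = 2.01806
Tail: a^2/(2!(1−ρ)) = 1.03645/(2·0.4910) = 1.05552
P₀ = 1/(2.01806 + 1.05552) = 1/3.07358 = 0.325354

Final: 0.325354


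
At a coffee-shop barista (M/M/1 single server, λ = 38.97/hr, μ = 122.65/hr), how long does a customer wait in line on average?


ρ = 38.97/122.65 = 0.3177
Wq = ρ/(μ−λ) = 0.3177/(122.65 − 38.97) = 0.3177/83.68 = 0.003797 hr

Final: 0.003797 hr


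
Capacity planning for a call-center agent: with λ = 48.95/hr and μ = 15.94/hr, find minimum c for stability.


Stability requires cμ > λ ⇔ c > λ/μ.
λ/μ = 48.95/15.94 = 3.0709
Minimum integer c = ⌊3.0709⌋ + 1 = 4
Check: 4·15.94 = 63.76 > 48.95, while 3·15.94 = 47.82 ≤ 48.95

Final: 4 servers


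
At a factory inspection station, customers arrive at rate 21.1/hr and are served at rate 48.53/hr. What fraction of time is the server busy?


ρ = λ/μ = 21.1/48.53 = 0.4348

Final: 0.4348


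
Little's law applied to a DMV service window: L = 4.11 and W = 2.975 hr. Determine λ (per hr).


λ = L/W = 4.11/2.975 = 1.3815 /hr

Final: 1.3815 /hr


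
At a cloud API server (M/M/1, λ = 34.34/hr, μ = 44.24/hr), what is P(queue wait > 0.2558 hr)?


ρ = 34.34/44.24 = 0.7762
P(Wq > t) = ρ·e^{−(μ−λ)t} = 0.7762·e^{−2.5324}
= 0.7762·0.079466 = 0.061684

Final: 0.061684


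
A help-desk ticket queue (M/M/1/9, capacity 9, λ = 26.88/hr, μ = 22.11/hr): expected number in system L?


ρ = 26.88/22.11 = 1.2157
L = ρ[1 − (K+1)ρ^K + Kρ^(K+1)] / [(1−ρ)(1−ρ^(K+1))]
Numerator: 1.2157·(1 − 10·5.801826 + 9·7.053509) = 7.857714
Denominator: (-0.2157)·(-6.053509) = 1.305981
L = 7.857714/1.305981 = 6.0167

Final: 6.0167


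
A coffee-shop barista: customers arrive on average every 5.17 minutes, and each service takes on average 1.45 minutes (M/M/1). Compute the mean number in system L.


λ = 60/5.17 = 11.6054 /hr
μ = 60/1.45 = 41.3793 /hr
ρ = λ/μ = 11.6054/41.3793 = 0.2805
L = ρ/(1−ρ) = 0.2805/0.7195 = 0.3898

Final: 0.3898


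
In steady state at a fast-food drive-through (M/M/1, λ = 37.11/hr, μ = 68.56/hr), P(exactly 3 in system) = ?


ρ = 37.11/68.56 = 0.5413
P_n = (1−ρ)·ρ^n = (1 − 0.5413)·0.5413^3 = 0.4587·0.158584 = 0.072746

Final: 0.072746


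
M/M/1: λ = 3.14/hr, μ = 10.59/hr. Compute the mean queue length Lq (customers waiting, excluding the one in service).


ρ = 3.14/10.59 = 0.2965
Lq = ρ²/(1−ρ) = 0.08792/0.7035 = 0.1250

Final: 0.1250


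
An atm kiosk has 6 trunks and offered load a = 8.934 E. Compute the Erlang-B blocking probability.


B(c,a) = (a^c/c!) / Σ_{k=0}^{c} a^k/k!
a^6/6! = 706.225171
Σ terms (k=0..6): 1.00000 + 8.93400 + 39.90818 + 118.84655 + 265.44378 + 474.29494 + 706.22517 = 1614.652625
B = 706.225171/1614.652625 = 0.437385

Final: 0.437385


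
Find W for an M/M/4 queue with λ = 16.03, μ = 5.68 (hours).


a = 2.8222; ρ = 0.7055; P₀ = 0.048715
Lq = P₀·a^c·ρ/(c!(1−ρ)²) = 1.04781
Wq = Lq/λ = 1.04781/16.03 = 0.06537 hr
W = Wq + 1/μ = 0.06537 + 0.17606 = 0.24142 hr

Final: 0.24142 hr


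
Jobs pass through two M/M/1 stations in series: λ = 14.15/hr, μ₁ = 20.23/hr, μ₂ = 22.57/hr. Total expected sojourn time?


Each node sees arrival rate λ = 14.15/hr (tandem ⇒ throughput preserved).
W₁ = 1/(μ₁−λ) = 1/(20.23−14.15) = 0.16447 hr
W₂ = 1/(μ₂−λ) = 1/(22.57−14.15) = 0.11876 hr
W_total = W₁ + W₂ = 0.16447 + 0.11876 = 0.28324 hr

Final: 0.28324 hr


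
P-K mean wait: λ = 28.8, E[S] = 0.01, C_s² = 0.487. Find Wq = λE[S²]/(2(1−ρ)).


ρ = λ·E[S] = 28.8·0.01 = 0.2880
E[S²] = E[S]²(1+C_s²) = 0.01²·(1+0.487) = 0.0001487
Wq = λ·E[S²]/(2(1−ρ)) = 28.8·0.0001487/(2·0.7120) = 0.003007 hr

Final: 0.003007 hr


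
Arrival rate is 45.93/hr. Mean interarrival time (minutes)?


Mean interarrival time = 1/λ = 1/45.93 hour = 0.02177 hour
In minutes: 0.02177 × 60 = 1.3063 min

Final: 1.3063 min


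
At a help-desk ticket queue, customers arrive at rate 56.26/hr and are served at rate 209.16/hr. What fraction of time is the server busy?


ρ = λ/μ = 56.26/209.16 = 0.2690

Final: 0.2690


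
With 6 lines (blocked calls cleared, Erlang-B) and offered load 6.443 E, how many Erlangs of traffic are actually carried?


B(6,6.443) = 0.295299 (Erlang-B)
Carried load = a(1 − B) = 6.443·(1 − 0.295299) = 6.443·0.704701 = 4.5404 E

Final: 4.5404 Erlangs


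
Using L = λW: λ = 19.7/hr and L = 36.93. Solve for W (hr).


W = L/λ = 36.93/19.7 = 1.8746 hr

Final: 1.8746 hr


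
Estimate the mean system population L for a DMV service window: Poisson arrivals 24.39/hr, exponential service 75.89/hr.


ρ = λ/μ = 24.39/75.89 = 0.3214
L = ρ/(1−ρ) = 0.3214/(1 − 0.3214) = 0.3214/0.6786 = 0.4736

Final: 0.4736


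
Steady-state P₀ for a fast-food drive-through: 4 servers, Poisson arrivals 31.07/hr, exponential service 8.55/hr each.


a = λ/μ = 31.07/8.55 = 3.6339; ρ = a/c = 0.9085
Σ_{k=0}^{3} a^k/k! (terms k=0..3) = 1.00000 + 3.63392 + 6.60268 + 7.99787 = 19.23447
Tail: a^4/(4!(1−ρ)) = 174.38156/(24·0.09152) = 79.39097
P₀ = 1/(19.23447 + 79.39097) = 1/98.62543 = 0.010139

Final: 0.010139


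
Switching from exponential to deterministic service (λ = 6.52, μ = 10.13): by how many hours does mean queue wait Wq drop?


ρ = 6.52/10.13 = 0.6436
Wq(M/M/1) = ρ/(μ−λ) = 0.6436/3.61 = 0.17829 hr
Wq(M/D/1) = ρ/(2(μ−λ)) = 0.08915 hr
Savings = 0.17829 − 0.08915 = 0.08915 hr

Final: 0.08915 hr


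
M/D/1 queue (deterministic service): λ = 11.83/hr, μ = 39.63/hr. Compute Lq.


ρ = 11.83/39.63 = 0.2985
M/D/1: Lq = ρ²/(2(1−ρ)) = 0.08911/(2·0.7015) = 0.06351

Final: 0.06351


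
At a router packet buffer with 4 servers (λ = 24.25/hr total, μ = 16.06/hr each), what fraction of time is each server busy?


ρ = λ/(cμ) = 24.25/(4·16.06) = 24.25/64.24 = 0.3775

Final: 0.3775


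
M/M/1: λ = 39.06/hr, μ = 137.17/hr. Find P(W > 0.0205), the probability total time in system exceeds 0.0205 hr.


W ~ Exponential(μ−λ) for M/M/1.
μ − λ = 137.17 − 39.06 = 98.1100
P(W > t) = e^{−(μ−λ)t} = e^{−2.0113} = 0.133821

Final: 0.133821


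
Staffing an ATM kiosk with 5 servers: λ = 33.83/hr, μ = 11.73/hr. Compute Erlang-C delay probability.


a = λ/μ = 2.8841; ρ = a/5 = 0.5768
P₀ = 0.053042 (from M/M/c formula)
C(c,a) = [a^c/(c!(1−ρ))]·P₀ = [199.53539/(120·0.4232)]·0.053042
= 3.92921·0.053042 = 0.208412

Final: 0.208412


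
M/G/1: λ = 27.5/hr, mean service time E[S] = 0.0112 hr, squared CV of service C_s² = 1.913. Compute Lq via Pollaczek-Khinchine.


ρ = λ·E[S] = 27.5·0.0112 = 0.3080
Lq = ρ²(1+C_s²)/(2(1−ρ)) = 0.09486·(1+1.913)/(2·0.6920)
= 0.09486·2.9130/1.3840 = 0.19967

Final: 0.19967


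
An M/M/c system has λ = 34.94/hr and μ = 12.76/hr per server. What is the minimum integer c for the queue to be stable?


Stability requires cμ > λ ⇔ c > λ/μ.
λ/μ = 34.94/12.76 = 2.7382
Minimum integer c = ⌊2.7382⌋ + 1 = 3
Check: 3·12.76 = 38.28 > 34.94, while 2·12.76 = 25.52 ≤ 34.94

Final: 3 servers


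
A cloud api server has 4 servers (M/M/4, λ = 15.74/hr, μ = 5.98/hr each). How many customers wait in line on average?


a = λ/μ = 2.6321; ρ = a/4 = 0.6580
P₀ = 0.062565
Lq = P₀·a^c·ρ / (c!·(1−ρ)²) = 0.062565·47.99701·0.6580/(24·0.11695)
= 0.70404

Final: 0.70404


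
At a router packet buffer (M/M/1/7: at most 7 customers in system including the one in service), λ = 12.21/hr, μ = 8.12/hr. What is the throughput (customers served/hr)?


ρ = 1.5037; P_K = (1−ρ)ρ^7/(1−ρ^8) = 0.348296
λ_eff = λ(1 − P_K) = 12.21·(1 − 0.348296) = 12.21·0.651704 = 7.9573 /hr

Final: 7.9573 /hr


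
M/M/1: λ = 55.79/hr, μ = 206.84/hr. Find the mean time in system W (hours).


W = 1/(μ−λ) = 1/(206.84 − 55.79) = 1/151.05 = 0.006620 hr

Final: 0.006620 hr


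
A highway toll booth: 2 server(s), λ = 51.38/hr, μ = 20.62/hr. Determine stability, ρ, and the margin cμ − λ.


Total capacity cμ = 2·20.62 = 41.24/hr
ρ = λ/(cμ) = 51.38/41.24 = 1.2459
Stable ⇔ ρ < 1: NO
Spare capacity = cμ − λ = 41.24 − 51.38 = -10.14/hr

Final: ρ = 1.2459; unstable; margin = -10.14/hr


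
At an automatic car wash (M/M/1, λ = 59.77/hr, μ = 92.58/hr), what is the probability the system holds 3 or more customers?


ρ = 59.77/92.58 = 0.6456
P(N ≥ n) = ρ^n = 0.6456^3 = 0.269090

Final: 0.269090


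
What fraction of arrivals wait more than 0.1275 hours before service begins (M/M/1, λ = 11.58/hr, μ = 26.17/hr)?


ρ = 11.58/26.17 = 0.4425
P(Wq > t) = ρ·e^{−(μ−λ)t} = 0.4425·e^{−1.8602}
= 0.4425·0.155638 = 0.068868

Final: 0.068868


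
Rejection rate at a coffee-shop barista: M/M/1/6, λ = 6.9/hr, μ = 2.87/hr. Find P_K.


ρ = λ/μ = 6.9/2.87 = 2.4042
P_K = (1−ρ)ρ^K/(1−ρ^(K+1)) = (-1.4042·193.109289)/(1 − 464.269718)
= -271.160430/-463.269718 = 0.585319

Final: 0.585319


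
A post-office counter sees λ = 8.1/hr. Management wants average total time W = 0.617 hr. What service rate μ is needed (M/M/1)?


W = 1/(μ−λ) ⇒ μ − λ = 1/W = 1/0.617 = 1.6207
μ = λ + 1/W = 8.1 + 1.6207 = 9.7207 per hr

Final: 9.7207 /hr


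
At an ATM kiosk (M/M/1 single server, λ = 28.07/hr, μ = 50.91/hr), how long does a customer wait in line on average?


ρ = 28.07/50.91 = 0.5514
Wq = ρ/(μ−λ) = 0.5514/(50.91 − 28.07) = 0.5514/22.84 = 0.02414 hr

Final: 0.02414 hr


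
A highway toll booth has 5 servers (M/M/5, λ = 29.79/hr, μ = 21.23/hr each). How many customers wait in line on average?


a = λ/μ = 1.4032; ρ = a/5 = 0.2806
P₀ = 0.245536
Lq = P₀·a^c·ρ / (c!·(1−ρ)²) = 0.245536·5.44005·0.2806/(120·0.51748)
= 0.006037

Final: 0.006037


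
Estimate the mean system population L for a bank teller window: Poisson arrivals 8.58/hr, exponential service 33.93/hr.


ρ = λ/μ = 8.58/33.93 = 0.2529
L = ρ/(1−ρ) = 0.2529/(1 − 0.2529) = 0.2529/0.7471 = 0.3385

Final: 0.3385


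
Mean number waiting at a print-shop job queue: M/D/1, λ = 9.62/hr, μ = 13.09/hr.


ρ = 9.62/13.09 = 0.7349
M/D/1: Lq = ρ²/(2(1−ρ)) = 0.5401/(2·0.2651) = 1.01871

Final: 1.01871


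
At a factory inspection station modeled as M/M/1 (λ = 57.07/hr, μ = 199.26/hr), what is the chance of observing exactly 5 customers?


ρ = 57.07/199.26 = 0.2864
P_n = (1−ρ)·ρ^n = (1 − 0.2864)·0.2864^5 = 0.7136·0.001927 = 0.001375

Final: 0.001375


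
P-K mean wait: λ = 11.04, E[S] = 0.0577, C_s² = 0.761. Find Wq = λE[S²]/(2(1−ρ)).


ρ = λ·E[S] = 11.04·0.0577 = 0.6370
E[S²] = E[S]²(1+C_s²) = 0.0577²·(1+0.761) = 0.005863
Wq = λ·E[S²]/(2(1−ρ)) = 11.04·0.005863/(2·0.3630) = 0.08916 hr

Final: 0.08916 hr


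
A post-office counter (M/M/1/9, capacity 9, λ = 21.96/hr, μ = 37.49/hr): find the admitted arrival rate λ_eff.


ρ = 0.5858; P_K = (1−ρ)ρ^9/(1−ρ^10) = 0.003379
λ_eff = λ(1 − P_K) = 21.96·(1 − 0.003379) = 21.96·0.996621 = 21.8858 /hr

Final: 21.8858 /hr


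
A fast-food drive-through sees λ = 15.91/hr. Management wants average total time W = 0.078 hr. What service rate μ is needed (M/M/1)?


W = 1/(μ−λ) ⇒ μ − λ = 1/W = 1/0.078 = 12.8205
μ = λ + 1/W = 15.91 + 12.8205 = 28.7305 per hr

Final: 28.7305 /hr
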